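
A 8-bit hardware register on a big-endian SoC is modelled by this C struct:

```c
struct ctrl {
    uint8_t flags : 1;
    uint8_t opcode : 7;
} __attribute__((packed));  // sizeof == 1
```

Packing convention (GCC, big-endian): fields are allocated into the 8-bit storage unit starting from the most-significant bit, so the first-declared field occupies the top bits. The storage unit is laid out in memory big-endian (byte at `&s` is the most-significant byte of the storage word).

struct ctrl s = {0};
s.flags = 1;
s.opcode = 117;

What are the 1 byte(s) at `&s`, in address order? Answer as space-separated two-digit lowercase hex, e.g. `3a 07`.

flags:1 = 1 → 0x1 << 7 → word 0x80
opcode:7 = 117 → 0x75 << 0 → word 0xf5
word = 0xf5 → big-endian bytes:
  [0]=0xf5

f5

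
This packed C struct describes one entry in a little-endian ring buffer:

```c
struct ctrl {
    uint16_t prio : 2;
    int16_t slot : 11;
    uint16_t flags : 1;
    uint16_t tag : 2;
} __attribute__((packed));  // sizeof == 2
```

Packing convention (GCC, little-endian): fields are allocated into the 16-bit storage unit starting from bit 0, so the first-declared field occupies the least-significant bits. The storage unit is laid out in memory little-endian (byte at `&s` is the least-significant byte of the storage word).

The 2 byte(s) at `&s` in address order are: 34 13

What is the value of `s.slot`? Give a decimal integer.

[0]=0x34 [1]=0x13 (little-endian) → word 0x1334
prio:2 @ bit 0 → (0x1334>>0)&0x3 = 0x0
slot:11 @ bit 2 → (0x1334>>2)&0x7ff = 0x4cd  ←
flags:1 @ bit 13 → (0x1334>>13)&0x1 = 0x0
tag:2 @ bit 14 → (0x1334>>14)&0x3 = 0x0
slot signed 11b, MSB=1: 1229 - 2048 = -819

-819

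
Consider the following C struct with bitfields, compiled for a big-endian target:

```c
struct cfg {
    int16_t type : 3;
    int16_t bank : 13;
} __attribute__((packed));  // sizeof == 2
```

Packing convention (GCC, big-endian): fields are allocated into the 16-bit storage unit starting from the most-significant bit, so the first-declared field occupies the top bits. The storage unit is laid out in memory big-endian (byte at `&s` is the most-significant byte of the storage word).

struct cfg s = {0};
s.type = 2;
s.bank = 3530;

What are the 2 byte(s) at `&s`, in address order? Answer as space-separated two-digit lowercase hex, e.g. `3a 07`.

type:3 = 2 → 0x2 << 13 → word 0x4000
bank:13 = 3530 → 0xdca << 0 → word 0x4dca
word = 0x4dca → big-endian bytes:
  [0]=0x4d  [1]=0xca

4d ca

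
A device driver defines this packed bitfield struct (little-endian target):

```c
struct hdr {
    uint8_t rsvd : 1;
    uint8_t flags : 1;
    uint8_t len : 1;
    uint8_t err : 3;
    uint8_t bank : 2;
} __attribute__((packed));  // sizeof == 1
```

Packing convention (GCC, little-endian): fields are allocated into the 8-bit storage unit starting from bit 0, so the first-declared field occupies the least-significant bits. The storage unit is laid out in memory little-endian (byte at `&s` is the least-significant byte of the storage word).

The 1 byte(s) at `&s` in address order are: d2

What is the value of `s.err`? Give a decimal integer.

[0]=0xd2 (little-endian) → word 0xd2
rsvd [0+:1] = (word>>0) & 0x1 = 0
flags [1+:1] = (word>>1) & 0x1 = 1
len [2+:1] = (word>>2) & 0x1 = 0
err [3+:3] = (word>>3) & 0x7 = 2  ←
bank [6+:2] = (word>>6) & 0x3 = 3

2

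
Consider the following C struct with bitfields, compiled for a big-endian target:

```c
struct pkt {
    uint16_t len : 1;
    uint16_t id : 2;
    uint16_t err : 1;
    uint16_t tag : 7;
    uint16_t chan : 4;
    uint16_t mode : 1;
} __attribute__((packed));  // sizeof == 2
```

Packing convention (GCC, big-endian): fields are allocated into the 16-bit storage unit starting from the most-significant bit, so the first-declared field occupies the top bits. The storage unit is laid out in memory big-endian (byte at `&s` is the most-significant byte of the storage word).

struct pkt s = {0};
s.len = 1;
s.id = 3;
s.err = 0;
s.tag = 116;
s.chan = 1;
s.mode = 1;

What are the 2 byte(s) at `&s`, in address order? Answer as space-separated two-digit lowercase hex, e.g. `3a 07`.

[15+:1] len=1 & 0x1 = 0x1; word=0x8000
[13+:2] id=3 & 0x3 = 0x3; word=0xe000
[12+:1] err=0 & 0x1 = 0x0; word=0xe000
[5+:7] tag=116 & 0x7f = 0x74; word=0xee80
[1+:4] chan=1 & 0xf = 0x1; word=0xee82
[0+:1] mode=1 & 0x1 = 0x1; word=0xee83
word = 0xee83 → big-endian bytes:
  [0]=0xee  [1]=0x83

ee 83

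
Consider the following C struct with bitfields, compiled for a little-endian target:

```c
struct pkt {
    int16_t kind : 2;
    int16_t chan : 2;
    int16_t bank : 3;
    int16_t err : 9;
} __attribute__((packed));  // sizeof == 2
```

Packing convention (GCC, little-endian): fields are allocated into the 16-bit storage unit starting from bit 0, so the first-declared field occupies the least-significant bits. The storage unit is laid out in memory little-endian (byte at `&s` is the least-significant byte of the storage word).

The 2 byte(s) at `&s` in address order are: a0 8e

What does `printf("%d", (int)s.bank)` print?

2

[0]=0xa0 [1]=0x8e (little-endian) → word 0x8ea0
kind [0+:2] = (word>>0) & 0x3 = 0
chan [2+:2] = (word>>2) & 0x3 = 0
bank [4+:3] = (word>>4) & 0x7 = 2  ←
err [7+:9] = (word>>7) & 0x1ff = 285
bank signed 3b, MSB=0: value = 2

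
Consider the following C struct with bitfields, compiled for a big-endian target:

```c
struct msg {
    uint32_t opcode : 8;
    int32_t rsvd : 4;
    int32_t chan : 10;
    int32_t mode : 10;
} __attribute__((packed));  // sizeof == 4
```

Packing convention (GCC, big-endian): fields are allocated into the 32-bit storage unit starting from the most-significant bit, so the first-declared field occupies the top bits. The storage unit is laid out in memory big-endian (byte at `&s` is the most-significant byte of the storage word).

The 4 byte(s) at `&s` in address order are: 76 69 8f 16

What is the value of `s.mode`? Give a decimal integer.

[0]=0x76 [1]=0x69 [2]=0x8f [3]=0x16 (big-endian) → word 0x76698f16
opcode [24+:8] = (word>>24) & 0xff = 118
rsvd [20+:4] = (word>>20) & 0xf = 6
chan [10+:10] = (word>>10) & 0x3ff = 611
mode [0+:10] = (word>>0) & 0x3ff = 790  ←
mode signed 10b, MSB=1: 790 - 1024 = -234

-234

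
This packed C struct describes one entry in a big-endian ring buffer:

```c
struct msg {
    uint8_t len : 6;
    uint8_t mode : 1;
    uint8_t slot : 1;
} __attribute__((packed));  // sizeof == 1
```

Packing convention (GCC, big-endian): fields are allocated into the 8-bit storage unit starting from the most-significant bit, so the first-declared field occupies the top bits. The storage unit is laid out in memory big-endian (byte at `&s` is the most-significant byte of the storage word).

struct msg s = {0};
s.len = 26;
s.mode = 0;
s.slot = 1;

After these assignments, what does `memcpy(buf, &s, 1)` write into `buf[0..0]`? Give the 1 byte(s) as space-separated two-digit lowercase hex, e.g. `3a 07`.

69

[2+:6] len=26 & 0x3f = 0x1a; word=0x68
[1+:1] mode=0 & 0x1 = 0x0; word=0x68
[0+:1] slot=1 & 0x1 = 0x1; word=0x69
word = 0x69 → big-endian bytes:
  [0]=0x69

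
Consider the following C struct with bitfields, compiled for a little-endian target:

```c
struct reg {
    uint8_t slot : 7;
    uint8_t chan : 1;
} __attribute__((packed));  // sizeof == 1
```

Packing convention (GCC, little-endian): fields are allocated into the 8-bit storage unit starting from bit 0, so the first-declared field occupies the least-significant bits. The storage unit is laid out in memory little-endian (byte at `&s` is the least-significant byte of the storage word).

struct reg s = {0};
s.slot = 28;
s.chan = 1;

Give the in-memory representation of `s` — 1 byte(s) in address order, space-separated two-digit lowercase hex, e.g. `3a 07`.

9c

slot (7b) val=28 bits=0x1c at bit 0: 0x1c
chan (1b) val=1 bits=0x1 at bit 7: 0x9c
word = 0x9c → little-endian bytes:
  [0]=0x9c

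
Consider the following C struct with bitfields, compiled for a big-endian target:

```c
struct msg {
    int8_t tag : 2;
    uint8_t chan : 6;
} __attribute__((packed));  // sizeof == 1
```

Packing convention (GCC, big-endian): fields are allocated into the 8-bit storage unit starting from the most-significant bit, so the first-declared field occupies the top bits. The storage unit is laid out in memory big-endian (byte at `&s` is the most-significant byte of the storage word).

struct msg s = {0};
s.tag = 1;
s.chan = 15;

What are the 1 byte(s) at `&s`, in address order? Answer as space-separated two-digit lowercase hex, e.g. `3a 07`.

4f

tag:2 = 1 → 0x1 << 6 → word 0x40
chan:6 = 15 → 0xf << 0 → word 0x4f
word = 0x4f → big-endian bytes:
  [0]=0x4f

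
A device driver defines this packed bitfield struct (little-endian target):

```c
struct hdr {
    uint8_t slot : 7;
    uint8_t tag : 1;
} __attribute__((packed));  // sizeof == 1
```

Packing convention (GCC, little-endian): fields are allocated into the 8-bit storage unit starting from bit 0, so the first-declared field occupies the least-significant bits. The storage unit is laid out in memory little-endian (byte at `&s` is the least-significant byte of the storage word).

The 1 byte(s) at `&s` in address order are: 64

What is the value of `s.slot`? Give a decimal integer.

100

[0]=0x64 (little-endian) → word 0x64
slot:7 @ bit 0 → (0x64>>0)&0x7f = 0x64  ←
tag:1 @ bit 7 → (0x64>>7)&0x1 = 0x0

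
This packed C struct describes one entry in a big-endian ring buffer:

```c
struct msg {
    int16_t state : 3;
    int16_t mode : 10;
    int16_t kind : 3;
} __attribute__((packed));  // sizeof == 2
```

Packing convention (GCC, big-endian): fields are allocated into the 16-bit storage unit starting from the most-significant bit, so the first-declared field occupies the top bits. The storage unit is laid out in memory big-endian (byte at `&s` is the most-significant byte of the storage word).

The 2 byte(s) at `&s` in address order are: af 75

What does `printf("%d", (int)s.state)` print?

[0]=0xaf [1]=0x75 (big-endian) → word 0xaf75
state:3 @ bit 13 → (0xaf75>>13)&0x7 = 0x5  ←
mode:10 @ bit 3 → (0xaf75>>3)&0x3ff = 0x1ee
kind:3 @ bit 0 → (0xaf75>>0)&0x7 = 0x5
state signed 3b, MSB=1: 5 - 8 = -3

-3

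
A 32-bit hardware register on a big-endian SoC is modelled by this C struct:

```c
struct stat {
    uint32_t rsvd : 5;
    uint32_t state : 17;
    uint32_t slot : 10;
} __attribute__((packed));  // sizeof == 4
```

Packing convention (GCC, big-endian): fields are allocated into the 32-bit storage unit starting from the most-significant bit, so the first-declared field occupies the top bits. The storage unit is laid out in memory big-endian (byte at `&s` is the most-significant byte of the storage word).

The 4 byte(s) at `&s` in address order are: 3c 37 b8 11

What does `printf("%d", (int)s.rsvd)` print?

[0]=0x3c [1]=0x37 [2]=0xb8 [3]=0x11 (big-endian) → word 0x3c37b811
rsvd [27+:5] = (word>>27) & 0x1f = 7  ←
state [10+:17] = (word>>10) & 0x1ffff = 69102
slot [0+:10] = (word>>0) & 0x3ff = 17

7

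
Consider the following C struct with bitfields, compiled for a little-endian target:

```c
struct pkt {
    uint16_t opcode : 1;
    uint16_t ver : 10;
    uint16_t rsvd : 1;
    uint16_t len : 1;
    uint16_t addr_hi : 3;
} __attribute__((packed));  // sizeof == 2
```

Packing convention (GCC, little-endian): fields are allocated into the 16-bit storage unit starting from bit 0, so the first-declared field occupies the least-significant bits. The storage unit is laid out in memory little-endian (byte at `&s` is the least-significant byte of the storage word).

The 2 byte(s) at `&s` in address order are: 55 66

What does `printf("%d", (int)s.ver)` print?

[0]=0x55 [1]=0x66 (little-endian) → word 0x6655
opcode [0+:1] = (word>>0) & 0x1 = 1
ver [1+:10] = (word>>1) & 0x3ff = 810  ←
rsvd [11+:1] = (word>>11) & 0x1 = 0
len [12+:1] = (word>>12) & 0x1 = 0
addr_hi [13+:3] = (word>>13) & 0x7 = 3

810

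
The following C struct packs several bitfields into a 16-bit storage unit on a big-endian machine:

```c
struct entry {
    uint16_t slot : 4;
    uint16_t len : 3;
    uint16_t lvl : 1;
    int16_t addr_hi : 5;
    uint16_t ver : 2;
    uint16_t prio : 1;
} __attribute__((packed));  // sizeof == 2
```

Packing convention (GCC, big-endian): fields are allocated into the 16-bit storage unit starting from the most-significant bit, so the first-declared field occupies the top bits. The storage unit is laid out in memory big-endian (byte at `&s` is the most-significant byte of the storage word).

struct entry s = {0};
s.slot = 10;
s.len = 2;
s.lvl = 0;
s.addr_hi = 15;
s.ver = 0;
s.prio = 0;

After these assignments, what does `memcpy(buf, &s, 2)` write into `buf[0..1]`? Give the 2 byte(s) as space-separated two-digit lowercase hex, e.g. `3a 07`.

a4 78

[12+:4] slot=10 & 0xf = 0xa; word=0xa000
[9+:3] len=2 & 0x7 = 0x2; word=0xa400
[8+:1] lvl=0 & 0x1 = 0x0; word=0xa400
[3+:5] addr_hi=15 & 0x1f = 0xf; word=0xa478
[1+:2] ver=0 & 0x3 = 0x0; word=0xa478
[0+:1] prio=0 & 0x1 = 0x0; word=0xa478
word = 0xa478 → big-endian bytes:
  [0]=0xa4  [1]=0x78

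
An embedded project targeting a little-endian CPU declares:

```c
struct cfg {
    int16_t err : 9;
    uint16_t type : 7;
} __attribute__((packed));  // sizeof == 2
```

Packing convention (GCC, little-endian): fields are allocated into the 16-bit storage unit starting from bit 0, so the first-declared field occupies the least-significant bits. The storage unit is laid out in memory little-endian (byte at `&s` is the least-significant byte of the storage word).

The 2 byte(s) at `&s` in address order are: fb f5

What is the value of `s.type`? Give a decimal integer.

122

[0]=0xfb [1]=0xf5 (little-endian) → word 0xf5fb
err [0+:9] = (word>>0) & 0x1ff = 507
type [9+:7] = (word>>9) & 0x7f = 122  ←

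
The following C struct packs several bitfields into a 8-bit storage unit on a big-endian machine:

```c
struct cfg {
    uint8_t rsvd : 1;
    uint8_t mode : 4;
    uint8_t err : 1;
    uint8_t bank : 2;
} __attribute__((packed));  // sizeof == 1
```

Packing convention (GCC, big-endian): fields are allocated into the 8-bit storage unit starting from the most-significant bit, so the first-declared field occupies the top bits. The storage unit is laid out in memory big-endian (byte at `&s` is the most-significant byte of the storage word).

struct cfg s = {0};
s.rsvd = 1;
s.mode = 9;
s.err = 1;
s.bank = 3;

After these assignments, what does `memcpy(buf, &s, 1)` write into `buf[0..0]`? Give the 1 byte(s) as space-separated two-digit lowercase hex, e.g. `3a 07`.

rsvd (1b) val=1 bits=0x1 at bit 7: 0x80
mode (4b) val=9 bits=0x9 at bit 3: 0xc8
err (1b) val=1 bits=0x1 at bit 2: 0xcc
bank (2b) val=3 bits=0x3 at bit 0: 0xcf
word = 0xcf → big-endian bytes:
  [0]=0xcf

cf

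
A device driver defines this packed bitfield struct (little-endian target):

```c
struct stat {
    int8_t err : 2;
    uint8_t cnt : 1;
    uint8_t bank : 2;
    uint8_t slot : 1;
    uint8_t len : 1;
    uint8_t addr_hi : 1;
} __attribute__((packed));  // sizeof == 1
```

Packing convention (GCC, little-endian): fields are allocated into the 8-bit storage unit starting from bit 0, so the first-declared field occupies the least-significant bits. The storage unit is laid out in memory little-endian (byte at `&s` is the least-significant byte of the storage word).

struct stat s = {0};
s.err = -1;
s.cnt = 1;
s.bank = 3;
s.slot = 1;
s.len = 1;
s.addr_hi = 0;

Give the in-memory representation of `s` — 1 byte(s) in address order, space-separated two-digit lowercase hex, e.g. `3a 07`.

7f

err (2b) val=-1 bits=0x3 at bit 0: 0x03
cnt (1b) val=1 bits=0x1 at bit 2: 0x07
bank (2b) val=3 bits=0x3 at bit 3: 0x1f
slot (1b) val=1 bits=0x1 at bit 5: 0x3f
len (1b) val=1 bits=0x1 at bit 6: 0x7f
addr_hi (1b) val=0 bits=0x0 at bit 7: 0x7f
word = 0x7f → little-endian bytes:
  [0]=0x7f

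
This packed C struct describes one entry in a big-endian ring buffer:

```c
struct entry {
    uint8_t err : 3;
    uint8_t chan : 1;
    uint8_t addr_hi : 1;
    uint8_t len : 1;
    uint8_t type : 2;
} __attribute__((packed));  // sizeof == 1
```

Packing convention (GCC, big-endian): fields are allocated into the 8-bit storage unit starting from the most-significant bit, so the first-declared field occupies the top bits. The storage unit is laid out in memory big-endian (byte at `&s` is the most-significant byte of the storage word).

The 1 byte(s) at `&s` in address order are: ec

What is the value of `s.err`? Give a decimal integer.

7

[0]=0xec (big-endian) → word 0xec
err [5+:3] = (word>>5) & 0x7 = 7  ←
chan [4+:1] = (word>>4) & 0x1 = 0
addr_hi [3+:1] = (word>>3) & 0x1 = 1
len [2+:1] = (word>>2) & 0x1 = 1
type [0+:2] = (word>>0) & 0x3 = 0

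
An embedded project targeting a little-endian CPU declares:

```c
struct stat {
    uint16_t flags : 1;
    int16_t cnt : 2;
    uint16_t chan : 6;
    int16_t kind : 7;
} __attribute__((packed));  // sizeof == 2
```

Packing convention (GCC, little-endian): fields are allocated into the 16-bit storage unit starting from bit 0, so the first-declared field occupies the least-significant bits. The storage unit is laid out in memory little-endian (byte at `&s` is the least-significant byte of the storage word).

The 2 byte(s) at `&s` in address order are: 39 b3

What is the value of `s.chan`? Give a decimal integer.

39

[0]=0x39 [1]=0xb3 (little-endian) → word 0xb339
flags:1 @ bit 0 → (0xb339>>0)&0x1 = 0x1
cnt:2 @ bit 1 → (0xb339>>1)&0x3 = 0x0
chan:6 @ bit 3 → (0xb339>>3)&0x3f = 0x27  ←
kind:7 @ bit 9 → (0xb339>>9)&0x7f = 0x59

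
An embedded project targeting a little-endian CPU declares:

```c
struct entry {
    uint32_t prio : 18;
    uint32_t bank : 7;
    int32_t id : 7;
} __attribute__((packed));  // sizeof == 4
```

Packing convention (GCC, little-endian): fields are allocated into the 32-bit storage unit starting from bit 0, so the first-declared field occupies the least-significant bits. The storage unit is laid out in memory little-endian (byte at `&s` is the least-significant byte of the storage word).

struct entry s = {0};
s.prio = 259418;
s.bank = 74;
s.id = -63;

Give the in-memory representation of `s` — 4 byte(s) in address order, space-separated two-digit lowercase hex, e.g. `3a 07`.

[0+:18] prio=259418 & 0x3ffff = 0x3f55a; word=0x0003f55a
[18+:7] bank=74 & 0x7f = 0x4a; word=0x012bf55a
[25+:7] id=-63 & 0x7f = 0x41; word=0x832bf55a
word = 0x832bf55a → little-endian bytes:
  [0]=0x5a  [1]=0xf5  [2]=0x2b  [3]=0x83

5a f5 2b 83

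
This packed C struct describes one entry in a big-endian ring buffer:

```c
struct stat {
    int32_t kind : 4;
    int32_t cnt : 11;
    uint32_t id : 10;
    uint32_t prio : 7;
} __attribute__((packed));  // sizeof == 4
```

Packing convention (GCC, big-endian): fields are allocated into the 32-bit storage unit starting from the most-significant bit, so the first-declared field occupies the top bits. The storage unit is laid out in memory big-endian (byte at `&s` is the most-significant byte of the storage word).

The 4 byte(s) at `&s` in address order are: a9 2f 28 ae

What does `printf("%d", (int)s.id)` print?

[0]=0xa9 [1]=0x2f [2]=0x28 [3]=0xae (big-endian) → word 0xa92f28ae
kind [28+:4] = (word>>28) & 0xf = 10
cnt [17+:11] = (word>>17) & 0x7ff = 1175
id [7+:10] = (word>>7) & 0x3ff = 593  ←
prio [0+:7] = (word>>0) & 0x7f = 46

593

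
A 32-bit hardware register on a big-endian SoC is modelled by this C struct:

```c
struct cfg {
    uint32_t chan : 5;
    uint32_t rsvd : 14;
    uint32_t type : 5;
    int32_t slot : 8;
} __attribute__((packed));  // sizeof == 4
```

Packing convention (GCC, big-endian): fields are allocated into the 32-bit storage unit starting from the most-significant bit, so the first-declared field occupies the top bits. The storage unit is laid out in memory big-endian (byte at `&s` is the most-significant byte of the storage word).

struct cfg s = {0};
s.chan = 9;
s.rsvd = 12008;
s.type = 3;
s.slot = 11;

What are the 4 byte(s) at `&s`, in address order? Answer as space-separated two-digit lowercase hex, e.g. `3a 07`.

chan:5 = 9 → 0x9 << 27 → word 0x48000000
rsvd:14 = 12008 → 0x2ee8 << 13 → word 0x4ddd0000
type:5 = 3 → 0x3 << 8 → word 0x4ddd0300
slot:8 = 11 → 0xb << 0 → word 0x4ddd030b
word = 0x4ddd030b → big-endian bytes:
  [0]=0x4d  [1]=0xdd  [2]=0x03  [3]=0x0b

4d dd 03 0b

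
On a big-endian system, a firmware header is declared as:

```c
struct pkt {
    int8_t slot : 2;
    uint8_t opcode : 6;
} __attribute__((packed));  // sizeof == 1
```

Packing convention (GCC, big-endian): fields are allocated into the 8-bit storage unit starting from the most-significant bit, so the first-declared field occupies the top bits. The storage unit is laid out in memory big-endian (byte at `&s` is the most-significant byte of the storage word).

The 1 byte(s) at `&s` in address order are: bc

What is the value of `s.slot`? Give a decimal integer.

[0]=0xbc (big-endian) → word 0xbc
slot:2 @ bit 6 → (0xbc>>6)&0x3 = 0x2  ←
opcode:6 @ bit 0 → (0xbc>>0)&0x3f = 0x3c
slot signed 2b, MSB=1: 2 - 4 = -2

-2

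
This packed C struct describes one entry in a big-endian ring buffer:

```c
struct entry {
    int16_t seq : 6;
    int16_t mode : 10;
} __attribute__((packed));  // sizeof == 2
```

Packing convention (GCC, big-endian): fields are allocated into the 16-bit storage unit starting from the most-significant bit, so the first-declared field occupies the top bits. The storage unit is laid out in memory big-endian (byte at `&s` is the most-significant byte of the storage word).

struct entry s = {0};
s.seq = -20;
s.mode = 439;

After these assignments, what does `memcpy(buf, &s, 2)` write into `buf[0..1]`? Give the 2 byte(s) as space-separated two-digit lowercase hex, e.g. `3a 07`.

b1 b7

seq:6 = -20 → 0x2c << 10 → word 0xb000
mode:10 = 439 → 0x1b7 << 0 → word 0xb1b7
word = 0xb1b7 → big-endian bytes:
  [0]=0xb1  [1]=0xb7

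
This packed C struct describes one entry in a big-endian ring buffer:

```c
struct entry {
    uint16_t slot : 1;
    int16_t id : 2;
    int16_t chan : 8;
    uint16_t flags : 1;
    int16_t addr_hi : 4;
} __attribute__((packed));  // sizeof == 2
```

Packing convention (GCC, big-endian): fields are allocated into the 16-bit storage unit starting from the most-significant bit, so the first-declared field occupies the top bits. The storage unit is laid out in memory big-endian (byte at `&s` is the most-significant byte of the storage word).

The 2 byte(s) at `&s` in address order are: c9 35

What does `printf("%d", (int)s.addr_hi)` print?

5

[0]=0xc9 [1]=0x35 (big-endian) → word 0xc935
slot:1 @ bit 15 → (0xc935>>15)&0x1 = 0x1
id:2 @ bit 13 → (0xc935>>13)&0x3 = 0x2
chan:8 @ bit 5 → (0xc935>>5)&0xff = 0x49
flags:1 @ bit 4 → (0xc935>>4)&0x1 = 0x1
addr_hi:4 @ bit 0 → (0xc935>>0)&0xf = 0x5  ←
addr_hi signed 4b, MSB=0: value = 5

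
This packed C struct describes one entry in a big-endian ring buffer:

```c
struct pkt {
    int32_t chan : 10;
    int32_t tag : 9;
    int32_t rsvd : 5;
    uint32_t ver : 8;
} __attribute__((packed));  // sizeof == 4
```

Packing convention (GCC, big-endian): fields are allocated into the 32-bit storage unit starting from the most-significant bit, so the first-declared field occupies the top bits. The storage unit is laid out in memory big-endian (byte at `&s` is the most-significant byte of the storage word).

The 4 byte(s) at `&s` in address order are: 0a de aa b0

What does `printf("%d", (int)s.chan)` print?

43

[0]=0x0a [1]=0xde [2]=0xaa [3]=0xb0 (big-endian) → word 0x0adeaab0
chan [22+:10] = (word>>22) & 0x3ff = 43  ←
tag [13+:9] = (word>>13) & 0x1ff = 245
rsvd [8+:5] = (word>>8) & 0x1f = 10
ver [0+:8] = (word>>0) & 0xff = 176
chan signed 10b, MSB=0: value = 43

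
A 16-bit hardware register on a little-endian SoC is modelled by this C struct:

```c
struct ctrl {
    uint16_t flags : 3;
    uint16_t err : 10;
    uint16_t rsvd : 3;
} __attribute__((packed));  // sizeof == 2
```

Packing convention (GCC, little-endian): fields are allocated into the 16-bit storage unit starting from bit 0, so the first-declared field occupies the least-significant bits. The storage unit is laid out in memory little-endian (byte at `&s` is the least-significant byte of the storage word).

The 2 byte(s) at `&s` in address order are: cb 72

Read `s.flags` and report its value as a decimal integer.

3

[0]=0xcb [1]=0x72 (little-endian) → word 0x72cb
flags:3 @ bit 0 → (0x72cb>>0)&0x7 = 0x3  ←
err:10 @ bit 3 → (0x72cb>>3)&0x3ff = 0x259
rsvd:3 @ bit 13 → (0x72cb>>13)&0x7 = 0x3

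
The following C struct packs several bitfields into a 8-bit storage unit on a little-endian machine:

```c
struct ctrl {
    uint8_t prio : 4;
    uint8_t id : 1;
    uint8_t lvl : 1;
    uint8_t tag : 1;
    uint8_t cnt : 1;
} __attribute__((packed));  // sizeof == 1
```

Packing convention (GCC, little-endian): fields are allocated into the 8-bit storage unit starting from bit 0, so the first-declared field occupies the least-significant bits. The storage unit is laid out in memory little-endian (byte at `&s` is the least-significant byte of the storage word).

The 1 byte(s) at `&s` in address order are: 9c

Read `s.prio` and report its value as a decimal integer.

[0]=0x9c (little-endian) → word 0x9c
prio:4 @ bit 0 → (0x9c>>0)&0xf = 0xc  ←
id:1 @ bit 4 → (0x9c>>4)&0x1 = 0x1
lvl:1 @ bit 5 → (0x9c>>5)&0x1 = 0x0
tag:1 @ bit 6 → (0x9c>>6)&0x1 = 0x0
cnt:1 @ bit 7 → (0x9c>>7)&0x1 = 0x1

12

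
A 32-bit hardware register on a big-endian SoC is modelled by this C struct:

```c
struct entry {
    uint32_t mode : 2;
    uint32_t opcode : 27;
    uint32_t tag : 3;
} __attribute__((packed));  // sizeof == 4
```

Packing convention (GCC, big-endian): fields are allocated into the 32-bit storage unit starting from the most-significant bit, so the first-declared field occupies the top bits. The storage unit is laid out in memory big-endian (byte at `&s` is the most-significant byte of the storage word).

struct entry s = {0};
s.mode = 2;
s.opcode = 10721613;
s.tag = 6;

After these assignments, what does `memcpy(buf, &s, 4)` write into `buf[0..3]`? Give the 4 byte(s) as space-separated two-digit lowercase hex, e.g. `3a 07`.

85 1c ca 6e

mode:2 = 2 → 0x2 << 30 → word 0x80000000
opcode:27 = 10721613 → 0xa3994d << 3 → word 0x851cca68
tag:3 = 6 → 0x6 << 0 → word 0x851cca6e
word = 0x851cca6e → big-endian bytes:
  [0]=0x85  [1]=0x1c  [2]=0xca  [3]=0x6e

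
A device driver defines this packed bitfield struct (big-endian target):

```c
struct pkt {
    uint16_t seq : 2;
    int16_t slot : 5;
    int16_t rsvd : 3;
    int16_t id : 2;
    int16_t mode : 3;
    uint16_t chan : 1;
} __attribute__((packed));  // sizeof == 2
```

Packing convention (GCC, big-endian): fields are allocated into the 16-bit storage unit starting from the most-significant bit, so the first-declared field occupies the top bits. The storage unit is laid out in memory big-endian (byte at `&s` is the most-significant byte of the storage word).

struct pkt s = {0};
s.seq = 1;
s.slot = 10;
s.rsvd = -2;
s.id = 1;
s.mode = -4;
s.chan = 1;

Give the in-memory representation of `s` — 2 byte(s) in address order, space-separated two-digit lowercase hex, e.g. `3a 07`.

55 99

[14+:2] seq=1 & 0x3 = 0x1; word=0x4000
[9+:5] slot=10 & 0x1f = 0xa; word=0x5400
[6+:3] rsvd=-2 & 0x7 = 0x6; word=0x5580
[4+:2] id=1 & 0x3 = 0x1; word=0x5590
[1+:3] mode=-4 & 0x7 = 0x4; word=0x5598
[0+:1] chan=1 & 0x1 = 0x1; word=0x5599
word = 0x5599 → big-endian bytes:
  [0]=0x55  [1]=0x99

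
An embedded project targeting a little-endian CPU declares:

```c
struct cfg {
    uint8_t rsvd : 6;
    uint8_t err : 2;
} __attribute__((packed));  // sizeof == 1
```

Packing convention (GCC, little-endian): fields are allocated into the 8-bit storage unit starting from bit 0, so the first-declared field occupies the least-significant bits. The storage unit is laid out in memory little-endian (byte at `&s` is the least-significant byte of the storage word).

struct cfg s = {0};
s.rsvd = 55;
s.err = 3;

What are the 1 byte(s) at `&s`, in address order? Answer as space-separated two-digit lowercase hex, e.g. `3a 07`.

rsvd:6 = 55 → 0x37 << 0 → word 0x37
err:2 = 3 → 0x3 << 6 → word 0xf7
word = 0xf7 → little-endian bytes:
  [0]=0xf7

f7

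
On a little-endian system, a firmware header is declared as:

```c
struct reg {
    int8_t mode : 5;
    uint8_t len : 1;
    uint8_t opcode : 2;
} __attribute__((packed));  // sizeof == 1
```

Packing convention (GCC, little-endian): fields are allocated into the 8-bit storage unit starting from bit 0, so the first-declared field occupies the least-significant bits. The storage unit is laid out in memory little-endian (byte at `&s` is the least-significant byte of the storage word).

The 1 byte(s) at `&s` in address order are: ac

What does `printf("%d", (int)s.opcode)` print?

2

[0]=0xac (little-endian) → word 0xac
mode [0+:5] = (word>>0) & 0x1f = 12
len [5+:1] = (word>>5) & 0x1 = 1
opcode [6+:2] = (word>>6) & 0x3 = 2  ←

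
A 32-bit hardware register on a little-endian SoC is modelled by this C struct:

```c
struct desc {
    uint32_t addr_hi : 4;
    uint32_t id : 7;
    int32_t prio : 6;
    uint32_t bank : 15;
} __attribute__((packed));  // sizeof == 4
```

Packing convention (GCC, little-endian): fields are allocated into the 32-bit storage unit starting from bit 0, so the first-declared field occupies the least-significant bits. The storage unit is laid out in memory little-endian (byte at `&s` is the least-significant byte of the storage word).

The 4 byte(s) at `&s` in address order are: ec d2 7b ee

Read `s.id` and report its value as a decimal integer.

[0]=0xec [1]=0xd2 [2]=0x7b [3]=0xee (little-endian) → word 0xee7bd2ec
addr_hi:4 @ bit 0 → (0xee7bd2ec>>0)&0xf = 0xc
id:7 @ bit 4 → (0xee7bd2ec>>4)&0x7f = 0x2e  ←
prio:6 @ bit 11 → (0xee7bd2ec>>11)&0x3f = 0x3a
bank:15 @ bit 17 → (0xee7bd2ec>>17)&0x7fff = 0x773d

46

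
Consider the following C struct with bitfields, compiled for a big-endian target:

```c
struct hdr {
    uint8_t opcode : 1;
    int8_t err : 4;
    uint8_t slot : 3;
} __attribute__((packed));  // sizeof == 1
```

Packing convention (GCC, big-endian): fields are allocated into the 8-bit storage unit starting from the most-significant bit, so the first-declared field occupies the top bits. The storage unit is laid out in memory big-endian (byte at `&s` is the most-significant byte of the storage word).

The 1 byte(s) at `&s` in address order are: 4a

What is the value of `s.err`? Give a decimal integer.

-7

[0]=0x4a (big-endian) → word 0x4a
opcode [7+:1] = (word>>7) & 0x1 = 0
err [3+:4] = (word>>3) & 0xf = 9  ←
slot [0+:3] = (word>>0) & 0x7 = 2
err signed 4b, MSB=1: 9 - 16 = -7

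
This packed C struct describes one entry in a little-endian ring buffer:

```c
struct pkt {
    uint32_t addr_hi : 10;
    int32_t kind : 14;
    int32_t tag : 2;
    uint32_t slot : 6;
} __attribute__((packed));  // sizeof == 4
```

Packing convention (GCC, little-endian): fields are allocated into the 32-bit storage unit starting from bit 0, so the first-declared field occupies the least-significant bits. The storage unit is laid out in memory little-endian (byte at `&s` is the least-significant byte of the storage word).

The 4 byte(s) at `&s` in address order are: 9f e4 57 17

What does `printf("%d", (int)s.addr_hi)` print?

159

[0]=0x9f [1]=0xe4 [2]=0x57 [3]=0x17 (little-endian) → word 0x1757e49f
addr_hi:10 @ bit 0 → (0x1757e49f>>0)&0x3ff = 0x9f  ←
kind:14 @ bit 10 → (0x1757e49f>>10)&0x3fff = 0x15f9
tag:2 @ bit 24 → (0x1757e49f>>24)&0x3 = 0x3
slot:6 @ bit 26 → (0x1757e49f>>26)&0x3f = 0x5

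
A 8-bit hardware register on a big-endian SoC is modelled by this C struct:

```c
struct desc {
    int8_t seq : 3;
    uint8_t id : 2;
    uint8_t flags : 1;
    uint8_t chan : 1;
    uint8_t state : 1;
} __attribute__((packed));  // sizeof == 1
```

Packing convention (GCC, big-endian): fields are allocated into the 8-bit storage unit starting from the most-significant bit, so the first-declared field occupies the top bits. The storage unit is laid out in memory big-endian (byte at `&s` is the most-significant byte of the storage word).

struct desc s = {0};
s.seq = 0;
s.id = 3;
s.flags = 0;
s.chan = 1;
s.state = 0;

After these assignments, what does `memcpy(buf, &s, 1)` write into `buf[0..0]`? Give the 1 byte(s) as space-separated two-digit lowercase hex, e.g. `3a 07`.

1a

[5+:3] seq=0 & 0x7 = 0x0; word=0x00
[3+:2] id=3 & 0x3 = 0x3; word=0x18
[2+:1] flags=0 & 0x1 = 0x0; word=0x18
[1+:1] chan=1 & 0x1 = 0x1; word=0x1a
[0+:1] state=0 & 0x1 = 0x0; word=0x1a
word = 0x1a → big-endian bytes:
  [0]=0x1a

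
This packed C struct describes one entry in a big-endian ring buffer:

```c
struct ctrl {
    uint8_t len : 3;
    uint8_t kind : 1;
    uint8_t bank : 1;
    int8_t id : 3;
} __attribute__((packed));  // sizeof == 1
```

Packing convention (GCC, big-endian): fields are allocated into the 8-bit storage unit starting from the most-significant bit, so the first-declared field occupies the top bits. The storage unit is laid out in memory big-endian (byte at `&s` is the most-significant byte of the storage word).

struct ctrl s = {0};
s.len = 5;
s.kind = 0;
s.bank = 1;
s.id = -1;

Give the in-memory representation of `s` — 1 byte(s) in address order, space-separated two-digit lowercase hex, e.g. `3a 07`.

[5+:3] len=5 & 0x7 = 0x5; word=0xa0
[4+:1] kind=0 & 0x1 = 0x0; word=0xa0
[3+:1] bank=1 & 0x1 = 0x1; word=0xa8
[0+:3] id=-1 & 0x7 = 0x7; word=0xaf
word = 0xaf → big-endian bytes:
  [0]=0xaf

af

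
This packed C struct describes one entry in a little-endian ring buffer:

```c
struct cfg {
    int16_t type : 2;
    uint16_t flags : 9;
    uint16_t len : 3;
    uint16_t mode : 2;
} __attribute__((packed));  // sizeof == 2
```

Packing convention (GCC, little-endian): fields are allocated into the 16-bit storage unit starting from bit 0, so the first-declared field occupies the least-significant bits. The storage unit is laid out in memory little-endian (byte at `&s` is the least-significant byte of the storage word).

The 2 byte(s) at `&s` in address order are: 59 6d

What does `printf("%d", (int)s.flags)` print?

[0]=0x59 [1]=0x6d (little-endian) → word 0x6d59
type [0+:2] = (word>>0) & 0x3 = 1
flags [2+:9] = (word>>2) & 0x1ff = 342  ←
len [11+:3] = (word>>11) & 0x7 = 5
mode [14+:2] = (word>>14) & 0x3 = 1

342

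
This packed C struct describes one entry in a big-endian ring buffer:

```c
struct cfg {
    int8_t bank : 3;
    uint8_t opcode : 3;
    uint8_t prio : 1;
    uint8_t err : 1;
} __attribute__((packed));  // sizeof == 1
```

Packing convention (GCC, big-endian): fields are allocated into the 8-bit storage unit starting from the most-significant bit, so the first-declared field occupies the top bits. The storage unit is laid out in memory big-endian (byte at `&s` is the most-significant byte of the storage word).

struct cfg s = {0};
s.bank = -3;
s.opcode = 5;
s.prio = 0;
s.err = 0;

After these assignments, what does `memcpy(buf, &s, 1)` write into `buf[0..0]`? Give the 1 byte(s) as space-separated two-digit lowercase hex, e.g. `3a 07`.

b4

[5+:3] bank=-3 & 0x7 = 0x5; word=0xa0
[2+:3] opcode=5 & 0x7 = 0x5; word=0xb4
[1+:1] prio=0 & 0x1 = 0x0; word=0xb4
[0+:1] err=0 & 0x1 = 0x0; word=0xb4
word = 0xb4 → big-endian bytes:
  [0]=0xb4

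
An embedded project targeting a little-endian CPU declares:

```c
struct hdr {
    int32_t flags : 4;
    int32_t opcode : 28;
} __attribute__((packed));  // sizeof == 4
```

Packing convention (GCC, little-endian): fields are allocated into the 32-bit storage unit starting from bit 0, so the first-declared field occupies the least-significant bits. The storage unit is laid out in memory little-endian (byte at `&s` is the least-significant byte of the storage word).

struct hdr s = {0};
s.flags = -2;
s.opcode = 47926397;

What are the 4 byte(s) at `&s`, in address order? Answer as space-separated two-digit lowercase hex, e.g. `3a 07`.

[0+:4] flags=-2 & 0xf = 0xe; word=0x0000000e
[4+:28] opcode=47926397 & 0xfffffff = 0x2db4c7d; word=0x2db4c7de
word = 0x2db4c7de → little-endian bytes:
  [0]=0xde  [1]=0xc7  [2]=0xb4  [3]=0x2d

de c7 b4 2d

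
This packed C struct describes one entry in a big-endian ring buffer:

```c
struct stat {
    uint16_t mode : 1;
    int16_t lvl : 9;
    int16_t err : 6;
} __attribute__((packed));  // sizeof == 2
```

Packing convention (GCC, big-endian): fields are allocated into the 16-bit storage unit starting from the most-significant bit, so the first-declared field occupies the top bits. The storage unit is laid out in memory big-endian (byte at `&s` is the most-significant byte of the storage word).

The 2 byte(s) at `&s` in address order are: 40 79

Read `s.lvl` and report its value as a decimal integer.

-255

[0]=0x40 [1]=0x79 (big-endian) → word 0x4079
mode [15+:1] = (word>>15) & 0x1 = 0
lvl [6+:9] = (word>>6) & 0x1ff = 257  ←
err [0+:6] = (word>>0) & 0x3f = 57
lvl signed 9b, MSB=1: 257 - 512 = -255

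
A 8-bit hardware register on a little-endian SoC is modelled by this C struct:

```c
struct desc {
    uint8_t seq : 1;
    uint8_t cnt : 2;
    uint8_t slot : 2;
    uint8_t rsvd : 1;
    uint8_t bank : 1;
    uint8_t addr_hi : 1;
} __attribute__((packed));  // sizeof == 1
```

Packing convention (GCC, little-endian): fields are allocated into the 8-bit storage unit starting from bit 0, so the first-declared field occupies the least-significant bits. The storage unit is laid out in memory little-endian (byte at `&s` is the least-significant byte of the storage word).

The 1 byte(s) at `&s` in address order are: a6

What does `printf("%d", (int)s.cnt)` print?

3

[0]=0xa6 (little-endian) → word 0xa6
seq:1 @ bit 0 → (0xa6>>0)&0x1 = 0x0
cnt:2 @ bit 1 → (0xa6>>1)&0x3 = 0x3  ←
slot:2 @ bit 3 → (0xa6>>3)&0x3 = 0x0
rsvd:1 @ bit 5 → (0xa6>>5)&0x1 = 0x1
bank:1 @ bit 6 → (0xa6>>6)&0x1 = 0x0
addr_hi:1 @ bit 7 → (0xa6>>7)&0x1 = 0x1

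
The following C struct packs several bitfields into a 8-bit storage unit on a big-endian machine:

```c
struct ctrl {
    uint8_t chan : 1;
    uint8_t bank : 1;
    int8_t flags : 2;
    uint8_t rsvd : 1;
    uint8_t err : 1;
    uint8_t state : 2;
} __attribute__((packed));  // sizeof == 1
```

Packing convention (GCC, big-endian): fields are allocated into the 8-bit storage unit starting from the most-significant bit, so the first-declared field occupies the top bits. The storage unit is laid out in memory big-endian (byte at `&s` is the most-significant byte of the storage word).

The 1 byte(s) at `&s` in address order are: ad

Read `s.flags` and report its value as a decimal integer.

-2

[0]=0xad (big-endian) → word 0xad
chan:1 @ bit 7 → (0xad>>7)&0x1 = 0x1
bank:1 @ bit 6 → (0xad>>6)&0x1 = 0x0
flags:2 @ bit 4 → (0xad>>4)&0x3 = 0x2  ←
rsvd:1 @ bit 3 → (0xad>>3)&0x1 = 0x1
err:1 @ bit 2 → (0xad>>2)&0x1 = 0x1
state:2 @ bit 0 → (0xad>>0)&0x3 = 0x1
flags signed 2b, MSB=1: 2 - 4 = -2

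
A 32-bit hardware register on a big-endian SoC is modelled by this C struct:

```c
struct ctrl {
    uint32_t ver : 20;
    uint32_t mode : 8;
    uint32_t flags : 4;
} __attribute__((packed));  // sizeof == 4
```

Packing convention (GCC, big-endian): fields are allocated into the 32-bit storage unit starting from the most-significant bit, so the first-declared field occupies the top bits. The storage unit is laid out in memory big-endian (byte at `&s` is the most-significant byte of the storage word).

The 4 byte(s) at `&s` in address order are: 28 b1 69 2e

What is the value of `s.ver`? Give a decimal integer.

[0]=0x28 [1]=0xb1 [2]=0x69 [3]=0x2e (big-endian) → word 0x28b1692e
ver:20 @ bit 12 → (0x28b1692e>>12)&0xfffff = 0x28b16  ←
mode:8 @ bit 4 → (0x28b1692e>>4)&0xff = 0x92
flags:4 @ bit 0 → (0x28b1692e>>0)&0xf = 0xe

166678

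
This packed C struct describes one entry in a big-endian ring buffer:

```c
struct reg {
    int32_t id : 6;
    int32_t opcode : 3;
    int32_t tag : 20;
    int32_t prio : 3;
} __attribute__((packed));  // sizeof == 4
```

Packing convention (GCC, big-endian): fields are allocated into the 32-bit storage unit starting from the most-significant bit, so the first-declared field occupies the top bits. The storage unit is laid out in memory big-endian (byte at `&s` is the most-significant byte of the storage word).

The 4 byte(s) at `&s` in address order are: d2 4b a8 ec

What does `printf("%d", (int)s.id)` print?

[0]=0xd2 [1]=0x4b [2]=0xa8 [3]=0xec (big-endian) → word 0xd24ba8ec
id [26+:6] = (word>>26) & 0x3f = 52  ←
opcode [23+:3] = (word>>23) & 0x7 = 4
tag [3+:20] = (word>>3) & 0xfffff = 619805
prio [0+:3] = (word>>0) & 0x7 = 4
id signed 6b, MSB=1: 52 - 64 = -12

-12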